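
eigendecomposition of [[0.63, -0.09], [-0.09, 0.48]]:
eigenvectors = [[0.91,0.42], [-0.42,0.91]]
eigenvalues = [0.67, 0.44]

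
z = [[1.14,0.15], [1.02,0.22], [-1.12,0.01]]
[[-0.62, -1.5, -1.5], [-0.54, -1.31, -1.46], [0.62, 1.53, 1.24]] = z @[[-0.55, -1.36, -1.12], [0.08, 0.35, -1.46]]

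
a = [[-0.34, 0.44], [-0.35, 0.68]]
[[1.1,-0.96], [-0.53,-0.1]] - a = [[1.44, -1.40], [-0.18, -0.78]]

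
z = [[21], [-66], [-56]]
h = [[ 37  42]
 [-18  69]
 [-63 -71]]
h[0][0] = 37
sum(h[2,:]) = -134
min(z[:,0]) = -66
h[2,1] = -71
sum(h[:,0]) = -44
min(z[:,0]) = -66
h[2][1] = -71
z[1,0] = -66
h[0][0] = 37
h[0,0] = 37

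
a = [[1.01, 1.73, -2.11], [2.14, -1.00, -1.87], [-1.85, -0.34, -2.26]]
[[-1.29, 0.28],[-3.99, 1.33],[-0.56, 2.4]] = a@[[-0.82, -0.29],[0.72, -0.57],[0.81, -0.74]]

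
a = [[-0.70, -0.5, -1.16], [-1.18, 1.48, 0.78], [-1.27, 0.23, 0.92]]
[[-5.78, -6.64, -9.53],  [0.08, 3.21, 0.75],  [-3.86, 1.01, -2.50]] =a @[[4.36,2.15,5.27],  [2.96,2.01,2.66],  [1.08,3.56,3.89]]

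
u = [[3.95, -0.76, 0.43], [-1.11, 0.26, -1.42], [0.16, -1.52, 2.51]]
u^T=[[3.95, -1.11, 0.16],[-0.76, 0.26, -1.52],[0.43, -1.42, 2.51]]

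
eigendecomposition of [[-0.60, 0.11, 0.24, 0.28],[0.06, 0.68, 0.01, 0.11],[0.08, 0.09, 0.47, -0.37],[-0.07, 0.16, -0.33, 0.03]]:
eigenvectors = [[(0.99+0j), 0.65+0.00j, (0.15-0.01j), (0.15+0.01j)], [-0.06+0.00j, (-0.13+0j), (0.84+0j), (0.84-0j)], [-0.03+0.00j, 0.31+0.00j, 0.48-0.15j, (0.48+0.15j)], [0.11+0.00j, 0.68+0.00j, -0.05+0.08j, -0.05-0.08j]]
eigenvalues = [(-0.58+0j), (-0.22+0j), (0.69+0.01j), (0.69-0.01j)]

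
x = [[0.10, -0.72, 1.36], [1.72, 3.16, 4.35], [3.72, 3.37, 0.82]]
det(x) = -19.95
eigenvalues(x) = [6.09, 1.07, -3.07]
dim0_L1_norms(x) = [5.54, 7.25, 6.53]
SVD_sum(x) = [[0.18, 0.22, 0.19],[2.83, 3.45, 2.95],[2.43, 2.96, 2.53]] + [[-0.64, -0.34, 1.01], [-0.92, -0.49, 1.45], [1.12, 0.59, -1.76]] + [[0.57, -0.6, 0.16], [-0.18, 0.2, -0.05], [0.17, -0.18, 0.05]]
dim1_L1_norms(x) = [2.18, 9.23, 7.91]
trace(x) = 4.08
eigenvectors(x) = [[-0.02,-0.67,-0.44], [-0.83,0.74,-0.43], [-0.55,-0.09,0.79]]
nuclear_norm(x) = 11.05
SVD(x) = [[-0.05, -0.41, -0.91], [-0.76, -0.58, 0.30], [-0.65, 0.71, -0.28]] @ diag([7.057470601837602, 3.0756986984453176, 0.918904902903325]) @ [[-0.53,-0.65,-0.55],  [0.52,0.27,-0.81],  [-0.67,0.71,-0.19]]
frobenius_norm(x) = 7.75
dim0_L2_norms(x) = [4.1, 4.68, 4.63]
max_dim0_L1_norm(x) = 7.25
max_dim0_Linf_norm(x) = 4.35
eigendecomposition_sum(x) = [[0.10,0.1,0.11], [3.34,3.5,3.76], [2.21,2.32,2.48]] + [[0.78, -0.23, 0.31], [-0.85, 0.25, -0.34], [0.10, -0.03, 0.04]] + [[-0.78, -0.6, 0.94], [-0.77, -0.59, 0.93], [1.41, 1.08, -1.70]]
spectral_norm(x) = 7.06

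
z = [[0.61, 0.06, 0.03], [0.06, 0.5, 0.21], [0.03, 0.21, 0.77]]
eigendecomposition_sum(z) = [[0.03, 0.08, 0.15], [0.08, 0.21, 0.37], [0.15, 0.37, 0.65]] + [[0.57, 0.03, -0.15],  [0.03, 0.00, -0.01],  [-0.15, -0.01, 0.04]] + [[0.01, -0.06, 0.03], [-0.06, 0.29, -0.15], [0.03, -0.15, 0.08]]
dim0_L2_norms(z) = [0.61, 0.55, 0.8]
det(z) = 0.21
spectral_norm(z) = 0.90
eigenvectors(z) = [[0.19,0.97,0.17], [0.48,0.06,-0.87], [0.85,-0.25,0.46]]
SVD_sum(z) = [[0.03, 0.08, 0.15], [0.08, 0.21, 0.37], [0.15, 0.37, 0.65]] + [[0.57, 0.03, -0.15], [0.03, 0.0, -0.01], [-0.15, -0.01, 0.04]] + [[0.01, -0.06, 0.03],[-0.06, 0.29, -0.15],[0.03, -0.15, 0.08]]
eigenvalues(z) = [0.9, 0.61, 0.38]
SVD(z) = [[-0.19, 0.97, 0.17], [-0.48, 0.06, -0.87], [-0.85, -0.25, 0.46]] @ diag([0.8953893466044774, 0.6057708470050953, 0.3788398063904274]) @ [[-0.19,-0.48,-0.85], [0.97,0.06,-0.25], [0.17,-0.87,0.46]]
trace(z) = 1.88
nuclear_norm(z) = 1.88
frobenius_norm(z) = 1.15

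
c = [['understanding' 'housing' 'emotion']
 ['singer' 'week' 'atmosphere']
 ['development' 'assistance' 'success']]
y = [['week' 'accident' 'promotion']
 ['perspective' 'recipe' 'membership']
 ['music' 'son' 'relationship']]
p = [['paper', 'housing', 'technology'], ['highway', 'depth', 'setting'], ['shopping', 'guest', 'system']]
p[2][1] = 'guest'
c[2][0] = 'development'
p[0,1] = 'housing'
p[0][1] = 'housing'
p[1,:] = ['highway', 'depth', 'setting']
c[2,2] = 'success'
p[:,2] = ['technology', 'setting', 'system']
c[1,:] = ['singer', 'week', 'atmosphere']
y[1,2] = 'membership'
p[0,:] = ['paper', 'housing', 'technology']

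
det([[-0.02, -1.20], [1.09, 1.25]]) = 1.283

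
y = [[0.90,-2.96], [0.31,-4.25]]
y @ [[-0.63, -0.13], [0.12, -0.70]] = [[-0.92, 1.95], [-0.71, 2.93]]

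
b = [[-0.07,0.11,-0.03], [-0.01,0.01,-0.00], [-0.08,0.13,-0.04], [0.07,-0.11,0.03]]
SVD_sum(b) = [[-0.07,  0.11,  -0.03],  [-0.01,  0.01,  -0.00],  [-0.08,  0.13,  -0.04],  [0.07,  -0.11,  0.03]] + [[-0.00, -0.00, 0.0], [-0.0, -0.00, 0.00], [0.00, 0.0, -0.0], [0.00, 0.0, -0.0]] + [[0.0, 0.00, 0.0], [-0.00, -0.0, -0.00], [-0.0, -0.00, -0.00], [-0.00, -0.00, -0.00]]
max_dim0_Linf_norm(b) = 0.13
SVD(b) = [[-0.54, -0.28, 0.36], [-0.05, -0.75, -0.66], [-0.64, 0.54, -0.55], [0.54, 0.28, -0.36]] @ diag([0.24670434184771875, 0.006004693454796441, 0.0009546570053384546]) @ [[0.52, -0.82, 0.24], [0.60, 0.15, -0.79], [0.61, 0.55, 0.57]]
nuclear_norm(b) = 0.25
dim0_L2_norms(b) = [0.13, 0.2, 0.06]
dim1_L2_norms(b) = [0.13, 0.01, 0.16, 0.13]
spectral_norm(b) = 0.25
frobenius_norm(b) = 0.25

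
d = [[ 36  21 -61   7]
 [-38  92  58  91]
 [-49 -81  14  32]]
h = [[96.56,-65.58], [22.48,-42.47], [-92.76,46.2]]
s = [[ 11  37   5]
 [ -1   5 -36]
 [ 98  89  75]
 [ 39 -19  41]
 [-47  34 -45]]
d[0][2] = -61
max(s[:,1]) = 89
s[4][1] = 34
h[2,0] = -92.76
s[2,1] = 89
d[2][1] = -81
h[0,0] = 96.56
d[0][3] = 7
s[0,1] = 37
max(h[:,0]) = 96.56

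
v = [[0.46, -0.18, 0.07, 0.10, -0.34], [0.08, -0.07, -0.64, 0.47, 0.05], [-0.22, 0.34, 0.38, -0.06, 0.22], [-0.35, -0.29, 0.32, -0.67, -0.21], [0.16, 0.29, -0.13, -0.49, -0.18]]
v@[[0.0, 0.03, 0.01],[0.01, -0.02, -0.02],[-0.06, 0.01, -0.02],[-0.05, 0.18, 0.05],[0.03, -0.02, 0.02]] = [[-0.02, 0.04, 0.01], [0.02, 0.08, 0.04], [-0.01, -0.02, -0.02], [0.01, -0.12, -0.04], [0.03, -0.09, -0.03]]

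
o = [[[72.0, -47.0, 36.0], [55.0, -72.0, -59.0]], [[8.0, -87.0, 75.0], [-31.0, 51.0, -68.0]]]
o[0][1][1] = -72.0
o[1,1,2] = -68.0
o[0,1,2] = -59.0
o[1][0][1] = -87.0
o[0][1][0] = 55.0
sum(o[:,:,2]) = -16.0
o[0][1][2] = -59.0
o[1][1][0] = -31.0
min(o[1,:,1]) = -87.0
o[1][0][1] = -87.0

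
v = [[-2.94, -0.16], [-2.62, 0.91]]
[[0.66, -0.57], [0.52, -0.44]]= v @ [[-0.22, 0.19], [-0.06, 0.06]]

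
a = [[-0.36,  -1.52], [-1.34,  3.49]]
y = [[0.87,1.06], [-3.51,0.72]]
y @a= [[-1.73,2.38],[0.30,7.85]]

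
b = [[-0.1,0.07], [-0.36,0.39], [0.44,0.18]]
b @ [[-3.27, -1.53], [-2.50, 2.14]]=[[0.15, 0.30], [0.20, 1.39], [-1.89, -0.29]]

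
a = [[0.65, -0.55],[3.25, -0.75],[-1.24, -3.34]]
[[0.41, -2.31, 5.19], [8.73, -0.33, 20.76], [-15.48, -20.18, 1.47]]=a @ [[3.46, 1.19, 5.79], [3.35, 5.6, -2.59]]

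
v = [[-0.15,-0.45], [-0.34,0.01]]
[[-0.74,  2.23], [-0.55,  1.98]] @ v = [[-0.65, 0.36], [-0.59, 0.27]]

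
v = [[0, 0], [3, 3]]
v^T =[[0, 3], [0, 3]]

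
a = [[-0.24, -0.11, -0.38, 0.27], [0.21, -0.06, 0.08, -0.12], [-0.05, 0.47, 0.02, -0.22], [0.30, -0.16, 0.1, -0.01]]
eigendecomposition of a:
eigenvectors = [[0.64+0.00j, (0.31-0.41j), 0.31+0.41j, 0.67+0.00j], [(-0.47+0j), -0.10-0.41j, (-0.1+0.41j), 0.12+0.00j], [0.23+0.00j, (-0.57+0j), (-0.57-0j), -0.47+0.00j], [-0.56+0.00j, (-0.33-0.36j), (-0.33+0.36j), (0.56+0j)]]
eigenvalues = [(-0.53+0j), (0.01+0.16j), (0.01-0.16j), (0.23+0j)]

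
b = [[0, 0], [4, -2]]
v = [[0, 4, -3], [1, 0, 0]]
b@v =[[0, 0, 0], [-2, 16, -12]]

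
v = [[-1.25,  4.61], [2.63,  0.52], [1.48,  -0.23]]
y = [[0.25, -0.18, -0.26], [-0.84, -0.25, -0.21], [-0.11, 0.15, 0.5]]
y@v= [[-1.17, 1.12], [0.08, -3.95], [1.27, -0.54]]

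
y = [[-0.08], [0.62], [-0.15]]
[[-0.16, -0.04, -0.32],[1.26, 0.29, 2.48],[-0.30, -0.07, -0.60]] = y @ [[2.03,0.47,4.00]]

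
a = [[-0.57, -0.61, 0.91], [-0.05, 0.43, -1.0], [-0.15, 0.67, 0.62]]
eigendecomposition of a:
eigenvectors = [[(0.99+0j), 0.48+0.09j, 0.48-0.09j], [0.11+0.00j, (-0.66+0j), -0.66-0.00j], [(0.06+0j), 0.04+0.58j, (0.04-0.58j)]]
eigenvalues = [(-0.58+0j), (0.53+0.88j), (0.53-0.88j)]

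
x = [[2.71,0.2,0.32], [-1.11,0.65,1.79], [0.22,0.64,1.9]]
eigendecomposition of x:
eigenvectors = [[(0.03+0j),  -0.76+0.00j,  -0.76-0.00j], [-0.94+0.00j,  0.41-0.36j,  (0.41+0.36j)], [0.33+0.00j,  0.02-0.34j,  (0.02+0.34j)]]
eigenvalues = [(0.07+0j), (2.6+0.24j), (2.6-0.24j)]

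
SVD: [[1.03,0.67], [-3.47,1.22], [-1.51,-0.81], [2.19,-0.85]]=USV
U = [[-0.18, -0.58],[0.80, -0.26],[0.28, 0.74],[-0.51, 0.21]]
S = [4.6, 1.53]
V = [[-0.97, 0.23], [-0.23, -0.97]]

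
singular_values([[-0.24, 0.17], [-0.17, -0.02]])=[0.32, 0.1]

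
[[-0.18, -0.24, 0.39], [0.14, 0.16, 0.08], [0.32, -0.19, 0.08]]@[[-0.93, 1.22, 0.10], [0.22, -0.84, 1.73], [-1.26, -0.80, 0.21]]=[[-0.38, -0.33, -0.35], [-0.20, -0.03, 0.31], [-0.44, 0.49, -0.28]]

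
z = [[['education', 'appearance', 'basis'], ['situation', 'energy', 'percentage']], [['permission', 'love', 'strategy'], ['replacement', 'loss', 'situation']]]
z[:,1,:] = [['situation', 'energy', 'percentage'], ['replacement', 'loss', 'situation']]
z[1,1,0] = 'replacement'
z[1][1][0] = 'replacement'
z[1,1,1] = 'loss'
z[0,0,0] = 'education'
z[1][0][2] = 'strategy'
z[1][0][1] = 'love'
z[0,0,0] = 'education'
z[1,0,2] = 'strategy'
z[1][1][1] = 'loss'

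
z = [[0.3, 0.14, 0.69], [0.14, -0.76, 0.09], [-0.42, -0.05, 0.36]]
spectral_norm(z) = 0.79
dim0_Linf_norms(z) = [0.42, 0.76, 0.69]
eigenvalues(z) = [(0.34+0.54j), (0.34-0.54j), (-0.78+0j)]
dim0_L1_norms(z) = [0.86, 0.95, 1.14]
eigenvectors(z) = [[0.78+0.00j, 0.78-0.00j, (-0.13+0j)], [0.10+0.00j, (0.1-0j), 0.99+0.00j], [(0.02+0.61j), (0.02-0.61j), -0.00+0.00j]]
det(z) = -0.32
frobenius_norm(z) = 1.22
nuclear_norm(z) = 2.09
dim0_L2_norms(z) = [0.53, 0.77, 0.78]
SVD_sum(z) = [[0.14, 0.05, 0.73],  [0.01, 0.0, 0.06],  [0.05, 0.02, 0.27]] + [[-0.01, 0.07, -0.00], [0.11, -0.77, 0.03], [0.0, -0.0, 0.0]] + [[0.17, 0.02, -0.03], [0.02, 0.0, -0.0], [-0.47, -0.06, 0.09]]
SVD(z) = [[-0.94,  0.09,  -0.34], [-0.08,  -1.0,  -0.03], [-0.34,  -0.0,  0.94]] @ diag([0.7922107897502172, 0.7781761004392416, 0.516085284917631]) @ [[-0.19, -0.07, -0.98], [-0.14, 0.99, -0.04], [-0.97, -0.13, 0.2]]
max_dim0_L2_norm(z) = 0.78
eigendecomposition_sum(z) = [[(0.16+0.27j), 0.02+0.03j, (0.35-0.22j)],[(0.02+0.04j), 0j, 0.04-0.03j],[-0.21+0.13j, (-0.03+0.02j), 0.18+0.26j]] + [[0.16-0.27j, (0.02-0.03j), 0.35+0.22j], [(0.02-0.04j), -0j, (0.04+0.03j)], [(-0.21-0.13j), (-0.03-0.02j), (0.18-0.26j)]] + [[-0.01-0.00j, (0.1-0j), -0.00+0.00j], [(0.1+0j), (-0.77+0j), -0j], [(-0-0j), 0.00-0.00j, -0.00+0.00j]]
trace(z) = -0.10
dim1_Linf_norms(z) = [0.69, 0.76, 0.42]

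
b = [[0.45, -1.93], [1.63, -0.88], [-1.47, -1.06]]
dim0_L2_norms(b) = [2.24, 2.37]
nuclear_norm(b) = 4.60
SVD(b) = [[0.75,-0.33], [0.66,0.4], [0.02,-0.85]] @ diag([2.4748621937853876, 2.1256192325465486]) @ [[0.56, -0.83], [0.83, 0.56]]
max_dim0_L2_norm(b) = 2.37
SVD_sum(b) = [[1.04, -1.54], [0.92, -1.36], [0.03, -0.05]] + [[-0.59, -0.39], [0.71, 0.48], [-1.5, -1.01]]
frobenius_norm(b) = 3.26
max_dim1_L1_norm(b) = 2.53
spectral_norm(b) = 2.47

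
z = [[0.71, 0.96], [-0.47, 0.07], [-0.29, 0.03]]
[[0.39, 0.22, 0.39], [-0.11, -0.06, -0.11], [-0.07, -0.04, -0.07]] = z@ [[0.27,  0.15,  0.26], [0.21,  0.12,  0.21]]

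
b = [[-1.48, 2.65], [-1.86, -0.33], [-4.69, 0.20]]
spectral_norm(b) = 5.34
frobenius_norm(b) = 5.90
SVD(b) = [[-0.37, 0.92], [-0.33, -0.27], [-0.87, -0.29]] @ diag([5.337769177864177, 2.515098448141379]) @ [[0.98, -0.2], [0.2, 0.98]]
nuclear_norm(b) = 7.85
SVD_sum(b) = [[-1.93, 0.38], [-1.73, 0.34], [-4.55, 0.91]] + [[0.45, 2.27],[-0.13, -0.67],[-0.14, -0.71]]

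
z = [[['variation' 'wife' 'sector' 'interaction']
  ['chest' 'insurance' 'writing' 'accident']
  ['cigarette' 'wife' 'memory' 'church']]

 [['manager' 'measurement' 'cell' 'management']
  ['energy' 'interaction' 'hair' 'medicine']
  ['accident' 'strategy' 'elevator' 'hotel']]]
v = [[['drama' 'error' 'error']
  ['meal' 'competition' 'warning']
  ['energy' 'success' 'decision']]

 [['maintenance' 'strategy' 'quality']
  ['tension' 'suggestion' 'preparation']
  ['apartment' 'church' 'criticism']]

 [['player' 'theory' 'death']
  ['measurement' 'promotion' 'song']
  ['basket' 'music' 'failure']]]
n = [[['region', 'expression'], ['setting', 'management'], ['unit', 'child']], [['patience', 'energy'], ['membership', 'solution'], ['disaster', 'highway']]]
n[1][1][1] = 'solution'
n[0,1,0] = 'setting'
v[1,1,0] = 'tension'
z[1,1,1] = 'interaction'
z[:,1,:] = [['chest', 'insurance', 'writing', 'accident'], ['energy', 'interaction', 'hair', 'medicine']]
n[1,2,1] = 'highway'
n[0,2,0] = 'unit'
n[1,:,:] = [['patience', 'energy'], ['membership', 'solution'], ['disaster', 'highway']]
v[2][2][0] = 'basket'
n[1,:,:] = [['patience', 'energy'], ['membership', 'solution'], ['disaster', 'highway']]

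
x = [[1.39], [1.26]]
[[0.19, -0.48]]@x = [[-0.34]]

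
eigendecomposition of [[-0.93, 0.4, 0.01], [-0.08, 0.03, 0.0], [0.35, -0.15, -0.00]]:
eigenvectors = [[0.93, -0.39, -0.03], [0.08, -0.91, -0.11], [-0.35, 0.14, 0.99]]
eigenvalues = [-0.9, -0.0, 0.0]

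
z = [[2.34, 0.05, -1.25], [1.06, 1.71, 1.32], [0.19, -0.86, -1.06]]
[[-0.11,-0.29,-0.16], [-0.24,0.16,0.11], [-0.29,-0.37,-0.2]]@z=[[-0.60, -0.36, -0.08], [-0.37, 0.17, 0.39], [-1.11, -0.48, 0.09]]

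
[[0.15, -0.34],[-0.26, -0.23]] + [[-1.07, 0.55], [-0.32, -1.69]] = [[-0.92, 0.21],[-0.58, -1.92]]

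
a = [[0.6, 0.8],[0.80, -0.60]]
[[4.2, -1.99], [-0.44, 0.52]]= a@[[2.17,-0.78], [3.62,-1.90]]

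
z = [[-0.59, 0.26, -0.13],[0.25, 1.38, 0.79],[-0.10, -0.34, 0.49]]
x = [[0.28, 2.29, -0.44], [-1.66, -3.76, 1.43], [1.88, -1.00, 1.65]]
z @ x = [[-0.84, -2.2, 0.42],[-0.74, -5.41, 3.17],[1.46, 0.56, 0.37]]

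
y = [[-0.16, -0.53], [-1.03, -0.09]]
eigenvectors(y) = [[-0.6, 0.56], [-0.8, -0.83]]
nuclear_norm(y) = 1.56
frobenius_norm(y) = 1.17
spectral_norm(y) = 1.06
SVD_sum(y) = [[-0.26, -0.06], [-1.0, -0.21]] + [[0.1, -0.47], [-0.03, 0.12]]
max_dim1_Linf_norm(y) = 1.03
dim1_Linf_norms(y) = [0.53, 1.03]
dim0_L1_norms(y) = [1.19, 0.62]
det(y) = -0.53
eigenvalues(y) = [-0.86, 0.61]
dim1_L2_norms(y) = [0.55, 1.03]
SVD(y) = [[-0.25, -0.97], [-0.97, 0.25]] @ diag([1.0602933587210461, 0.5012763643460988]) @ [[0.98, 0.21],[-0.21, 0.98]]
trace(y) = -0.25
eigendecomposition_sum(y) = [[-0.45, -0.31],[-0.6, -0.41]] + [[0.29, -0.22], [-0.43, 0.32]]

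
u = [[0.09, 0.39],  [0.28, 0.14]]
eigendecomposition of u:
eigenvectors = [[-0.79, -0.74], [0.62, -0.67]]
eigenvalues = [-0.22, 0.45]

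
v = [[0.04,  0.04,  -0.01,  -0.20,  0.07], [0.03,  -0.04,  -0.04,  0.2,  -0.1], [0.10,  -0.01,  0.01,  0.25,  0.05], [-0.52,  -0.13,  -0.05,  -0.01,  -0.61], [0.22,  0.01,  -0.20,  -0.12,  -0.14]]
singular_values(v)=[0.83, 0.4, 0.34, 0.01, 0.0]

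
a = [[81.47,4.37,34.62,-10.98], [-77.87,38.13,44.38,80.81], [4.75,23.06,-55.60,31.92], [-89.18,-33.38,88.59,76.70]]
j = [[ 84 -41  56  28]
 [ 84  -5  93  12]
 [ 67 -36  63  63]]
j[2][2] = 63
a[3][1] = -33.38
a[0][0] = 81.47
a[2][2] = -55.6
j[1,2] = 93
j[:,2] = [56, 93, 63]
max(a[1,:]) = 80.81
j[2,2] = 63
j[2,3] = 63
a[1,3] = 80.81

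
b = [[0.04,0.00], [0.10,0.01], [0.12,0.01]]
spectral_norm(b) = 0.16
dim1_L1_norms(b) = [0.04, 0.11, 0.13]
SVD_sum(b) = [[0.04, 0.00],[0.10, 0.01],[0.12, 0.01]] + [[0.0, -0.0], [-0.0, 0.00], [0.0, -0.0]]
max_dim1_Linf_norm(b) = 0.12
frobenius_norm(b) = 0.16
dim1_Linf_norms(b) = [0.04, 0.1, 0.12]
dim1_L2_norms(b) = [0.04, 0.1, 0.12]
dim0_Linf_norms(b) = [0.12, 0.01]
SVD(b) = [[-0.25, 0.91], [-0.62, -0.41], [-0.74, 0.04]] @ diag([0.16182166829044373, 0.0037077852820247646]) @ [[-1.0, -0.08], [0.08, -1.00]]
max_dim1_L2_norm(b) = 0.12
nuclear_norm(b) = 0.17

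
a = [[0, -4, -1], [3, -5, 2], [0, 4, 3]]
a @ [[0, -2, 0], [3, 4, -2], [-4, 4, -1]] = [[-8, -20, 9], [-23, -18, 8], [0, 28, -11]]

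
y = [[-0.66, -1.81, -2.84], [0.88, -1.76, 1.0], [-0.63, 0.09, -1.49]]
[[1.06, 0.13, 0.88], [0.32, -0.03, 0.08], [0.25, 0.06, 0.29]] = y @ [[0.03, 0.07, 0.01], [-0.28, 0.01, -0.16], [-0.2, -0.07, -0.21]]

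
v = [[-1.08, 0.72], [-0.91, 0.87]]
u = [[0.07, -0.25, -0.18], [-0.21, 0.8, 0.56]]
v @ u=[[-0.23,0.85,0.60], [-0.25,0.92,0.65]]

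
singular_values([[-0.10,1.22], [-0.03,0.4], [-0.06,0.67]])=[1.45, 0.01]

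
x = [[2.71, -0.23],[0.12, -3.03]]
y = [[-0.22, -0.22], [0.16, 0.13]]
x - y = [[2.93, -0.01], [-0.04, -3.16]]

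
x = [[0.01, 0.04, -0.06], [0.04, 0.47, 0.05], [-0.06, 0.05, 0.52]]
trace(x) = 1.00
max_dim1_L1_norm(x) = 0.63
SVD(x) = [[-0.06, -0.14, 0.99], [0.5, -0.86, -0.10], [0.87, 0.48, 0.12]] @ diag([0.5526856274151517, 0.44870554030576904, 0.001391167720921014]) @ [[-0.06,0.5,0.87], [-0.14,-0.86,0.48], [-0.99,0.10,-0.12]]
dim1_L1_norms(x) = [0.11, 0.56, 0.63]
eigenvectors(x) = [[-0.99, 0.14, -0.06], [0.10, 0.86, 0.5], [-0.12, -0.48, 0.87]]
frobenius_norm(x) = 0.71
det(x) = -0.00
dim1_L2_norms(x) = [0.07, 0.47, 0.53]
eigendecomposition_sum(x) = [[-0.0, 0.0, -0.00],[0.00, -0.0, 0.00],[-0.00, 0.0, -0.0]] + [[0.01, 0.06, -0.03], [0.06, 0.33, -0.19], [-0.03, -0.19, 0.1]] + [[0.0, -0.02, -0.03], [-0.02, 0.14, 0.24], [-0.03, 0.24, 0.42]]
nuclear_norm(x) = 1.00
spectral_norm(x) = 0.55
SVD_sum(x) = [[0.00, -0.02, -0.03], [-0.02, 0.14, 0.24], [-0.03, 0.24, 0.42]] + [[0.01, 0.06, -0.03], [0.06, 0.33, -0.19], [-0.03, -0.19, 0.1]] + [[-0.0, 0.0, -0.0], [0.0, -0.0, 0.0], [-0.00, 0.00, -0.0]]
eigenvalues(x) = [-0.0, 0.45, 0.55]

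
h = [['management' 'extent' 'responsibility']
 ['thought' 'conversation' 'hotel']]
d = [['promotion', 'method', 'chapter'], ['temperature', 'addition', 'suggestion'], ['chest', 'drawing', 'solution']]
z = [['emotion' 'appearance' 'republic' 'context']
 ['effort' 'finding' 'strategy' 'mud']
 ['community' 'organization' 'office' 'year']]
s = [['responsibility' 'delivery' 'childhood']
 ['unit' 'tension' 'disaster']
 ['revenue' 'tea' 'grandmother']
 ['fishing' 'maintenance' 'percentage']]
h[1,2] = 'hotel'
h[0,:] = ['management', 'extent', 'responsibility']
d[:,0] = ['promotion', 'temperature', 'chest']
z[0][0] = 'emotion'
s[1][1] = 'tension'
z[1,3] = 'mud'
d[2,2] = 'solution'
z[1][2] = 'strategy'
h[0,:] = ['management', 'extent', 'responsibility']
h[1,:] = ['thought', 'conversation', 'hotel']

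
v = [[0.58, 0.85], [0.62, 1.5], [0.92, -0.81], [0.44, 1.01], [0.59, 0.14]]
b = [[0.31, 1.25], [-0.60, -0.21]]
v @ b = [[-0.33, 0.55],[-0.71, 0.46],[0.77, 1.32],[-0.47, 0.34],[0.10, 0.71]]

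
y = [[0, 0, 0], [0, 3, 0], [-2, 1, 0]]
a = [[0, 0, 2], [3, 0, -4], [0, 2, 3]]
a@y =[[-4, 2, 0], [8, -4, 0], [-6, 9, 0]]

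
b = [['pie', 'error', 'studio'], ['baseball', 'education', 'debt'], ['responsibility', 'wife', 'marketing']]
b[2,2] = 'marketing'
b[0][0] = 'pie'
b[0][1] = 'error'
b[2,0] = 'responsibility'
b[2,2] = 'marketing'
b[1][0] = 'baseball'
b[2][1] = 'wife'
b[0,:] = ['pie', 'error', 'studio']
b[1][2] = 'debt'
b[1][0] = 'baseball'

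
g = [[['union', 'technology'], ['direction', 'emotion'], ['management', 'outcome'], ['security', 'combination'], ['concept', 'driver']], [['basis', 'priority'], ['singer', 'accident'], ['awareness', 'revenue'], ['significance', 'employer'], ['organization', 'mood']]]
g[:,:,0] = [['union', 'direction', 'management', 'security', 'concept'], ['basis', 'singer', 'awareness', 'significance', 'organization']]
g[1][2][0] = 'awareness'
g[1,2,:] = ['awareness', 'revenue']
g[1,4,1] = 'mood'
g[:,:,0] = [['union', 'direction', 'management', 'security', 'concept'], ['basis', 'singer', 'awareness', 'significance', 'organization']]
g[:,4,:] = [['concept', 'driver'], ['organization', 'mood']]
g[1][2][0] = 'awareness'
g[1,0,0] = 'basis'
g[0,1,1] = 'emotion'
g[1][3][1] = 'employer'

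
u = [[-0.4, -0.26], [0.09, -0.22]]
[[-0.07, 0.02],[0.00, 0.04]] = u @ [[0.15, 0.06], [0.04, -0.15]]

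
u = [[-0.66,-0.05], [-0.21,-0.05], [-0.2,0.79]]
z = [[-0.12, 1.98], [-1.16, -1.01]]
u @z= [[0.14, -1.26], [0.08, -0.37], [-0.89, -1.19]]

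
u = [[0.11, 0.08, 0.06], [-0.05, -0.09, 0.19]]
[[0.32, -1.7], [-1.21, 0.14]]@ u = [[0.12, 0.18, -0.3], [-0.14, -0.11, -0.05]]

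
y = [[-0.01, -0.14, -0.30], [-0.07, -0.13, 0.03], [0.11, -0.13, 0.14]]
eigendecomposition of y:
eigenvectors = [[0.79+0.00j, (0.79-0j), (0.67+0j)], [(-0.19+0.09j), -0.19-0.09j, (0.74+0j)], [(-0.19-0.54j), (-0.19+0.54j), 0.06+0.00j]]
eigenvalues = [(0.1+0.19j), (0.1-0.19j), (-0.19+0j)]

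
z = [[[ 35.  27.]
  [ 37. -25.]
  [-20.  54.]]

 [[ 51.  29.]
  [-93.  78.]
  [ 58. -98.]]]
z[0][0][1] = 27.0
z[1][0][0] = 51.0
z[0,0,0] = 35.0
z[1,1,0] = -93.0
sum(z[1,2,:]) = -40.0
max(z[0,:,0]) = 37.0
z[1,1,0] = -93.0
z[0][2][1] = 54.0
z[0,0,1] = 27.0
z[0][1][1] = -25.0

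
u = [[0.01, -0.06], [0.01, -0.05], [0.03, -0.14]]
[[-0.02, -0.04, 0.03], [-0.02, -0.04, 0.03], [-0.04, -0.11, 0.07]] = u @ [[-0.24,-0.54,0.82],[0.26,0.64,-0.35]]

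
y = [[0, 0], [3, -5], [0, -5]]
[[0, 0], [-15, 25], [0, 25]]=y@[[-5, 0], [0, -5]]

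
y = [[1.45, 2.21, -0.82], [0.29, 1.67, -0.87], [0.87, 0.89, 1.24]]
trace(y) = 4.36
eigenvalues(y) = [(0.51+0j), (1.93+1.21j), (1.93-1.21j)]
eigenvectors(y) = [[0.80+0.00j, (-0.68+0j), (-0.68-0j)], [-0.48+0.00j, (-0.3-0.2j), -0.30+0.20j], [(-0.37+0j), (-0.42+0.48j), -0.42-0.48j]]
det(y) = 2.64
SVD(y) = [[-0.81, -0.06, -0.58], [-0.52, -0.37, 0.77], [-0.26, 0.93, 0.27]] @ diag([3.3848544510202143, 1.6409605855436222, 0.4748775653797299]) @ [[-0.46, -0.86, 0.24], [0.38, 0.05, 0.92], [-0.8, 0.51, 0.30]]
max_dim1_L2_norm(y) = 2.77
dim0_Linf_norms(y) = [1.45, 2.21, 1.24]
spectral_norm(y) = 3.38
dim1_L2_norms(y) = [2.77, 1.91, 1.76]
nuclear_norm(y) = 5.50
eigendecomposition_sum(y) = [[(0.24-0j), -0.34+0.00j, (-0.14+0j)], [(-0.14+0j), 0.21+0.00j, 0.09+0.00j], [-0.11+0.00j, 0.16+0.00j, (0.07+0j)]] + [[0.61+0.18j,(1.28-0.59j),-0.34+1.14j], [(0.22+0.25j),(0.73+0.11j),-0.48+0.40j], [0.49-0.32j,(0.37-1.25j),(0.59+0.93j)]] + [[0.61-0.18j,  (1.28+0.59j),  -0.34-1.14j],[(0.22-0.25j),  0.73-0.11j,  (-0.48-0.4j)],[0.49+0.32j,  (0.37+1.25j),  (0.59-0.93j)]]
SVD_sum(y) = [[1.26, 2.36, -0.65],[0.81, 1.51, -0.42],[0.4, 0.74, -0.21]] + [[-0.03, -0.0, -0.08], [-0.23, -0.03, -0.56], [0.58, 0.08, 1.41]] + [[0.22, -0.14, -0.08], [-0.29, 0.19, 0.11], [-0.1, 0.07, 0.04]]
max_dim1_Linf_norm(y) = 2.21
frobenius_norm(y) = 3.79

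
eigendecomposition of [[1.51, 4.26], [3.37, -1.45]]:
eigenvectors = [[0.85, -0.61], [0.52, 0.79]]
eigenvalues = [4.1, -4.04]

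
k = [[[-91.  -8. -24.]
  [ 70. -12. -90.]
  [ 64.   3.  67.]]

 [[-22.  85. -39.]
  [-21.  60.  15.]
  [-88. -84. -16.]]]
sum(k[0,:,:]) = -21.0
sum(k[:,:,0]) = -88.0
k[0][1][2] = -90.0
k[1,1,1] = 60.0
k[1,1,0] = -21.0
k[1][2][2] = -16.0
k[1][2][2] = -16.0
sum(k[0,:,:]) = -21.0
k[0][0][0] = -91.0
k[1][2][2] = -16.0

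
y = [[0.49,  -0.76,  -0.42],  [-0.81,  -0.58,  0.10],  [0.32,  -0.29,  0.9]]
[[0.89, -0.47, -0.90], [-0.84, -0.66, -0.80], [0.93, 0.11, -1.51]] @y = [[0.53, -0.14, -1.23], [-0.13, 1.25, -0.43], [-0.12, -0.33, -1.74]]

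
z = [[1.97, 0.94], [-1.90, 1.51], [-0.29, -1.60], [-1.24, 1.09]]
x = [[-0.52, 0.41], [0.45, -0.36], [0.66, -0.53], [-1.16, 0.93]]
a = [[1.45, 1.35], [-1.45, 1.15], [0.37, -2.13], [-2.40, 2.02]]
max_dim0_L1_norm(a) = 6.65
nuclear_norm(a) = 6.39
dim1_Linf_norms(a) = [1.45, 1.45, 2.13, 2.4]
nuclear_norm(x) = 1.93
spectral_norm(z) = 3.20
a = x + z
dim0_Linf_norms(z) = [1.97, 1.6]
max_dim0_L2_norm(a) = 3.43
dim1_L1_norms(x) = [0.93, 0.81, 1.19, 2.09]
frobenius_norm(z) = 4.00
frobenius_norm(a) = 4.68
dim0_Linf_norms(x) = [1.16, 0.93]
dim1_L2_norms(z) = [2.18, 2.43, 1.63, 1.65]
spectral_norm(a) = 4.04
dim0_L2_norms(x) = [1.5, 1.2]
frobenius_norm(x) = 1.92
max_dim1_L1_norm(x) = 2.09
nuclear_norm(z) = 5.61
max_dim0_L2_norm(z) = 3.02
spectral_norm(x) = 1.92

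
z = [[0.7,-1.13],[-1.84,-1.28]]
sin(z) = [[0.58, -0.61],[-0.99, -0.48]]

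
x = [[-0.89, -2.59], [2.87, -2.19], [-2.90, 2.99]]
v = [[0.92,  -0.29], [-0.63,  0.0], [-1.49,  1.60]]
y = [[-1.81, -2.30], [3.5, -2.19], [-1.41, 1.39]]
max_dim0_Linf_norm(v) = 1.6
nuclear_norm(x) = 8.12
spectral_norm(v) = 2.39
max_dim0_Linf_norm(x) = 2.99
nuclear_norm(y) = 7.51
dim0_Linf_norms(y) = [3.5, 2.3]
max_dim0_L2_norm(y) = 4.18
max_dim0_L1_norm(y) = 6.72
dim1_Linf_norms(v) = [0.92, 0.63, 1.6]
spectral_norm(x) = 5.63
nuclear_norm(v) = 3.00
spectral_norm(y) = 4.57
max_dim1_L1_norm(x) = 5.89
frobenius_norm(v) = 2.47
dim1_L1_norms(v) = [1.21, 0.63, 3.09]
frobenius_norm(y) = 5.43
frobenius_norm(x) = 6.15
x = y + v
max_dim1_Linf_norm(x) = 2.99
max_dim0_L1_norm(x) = 7.77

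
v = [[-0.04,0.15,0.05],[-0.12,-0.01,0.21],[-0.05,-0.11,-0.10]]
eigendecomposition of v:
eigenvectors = [[(0.12-0.53j), (0.12+0.53j), -0.72+0.00j], [0.73+0.00j, 0.73-0.00j, 0.40+0.00j], [-0.01+0.42j, (-0.01-0.42j), -0.56+0.00j]]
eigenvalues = [(-0.03+0.21j), (-0.03-0.21j), (-0.09+0j)]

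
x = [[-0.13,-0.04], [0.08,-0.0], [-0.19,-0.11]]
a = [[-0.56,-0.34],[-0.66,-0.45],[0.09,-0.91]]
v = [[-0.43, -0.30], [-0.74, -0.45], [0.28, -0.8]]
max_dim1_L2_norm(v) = 0.87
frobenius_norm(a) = 1.38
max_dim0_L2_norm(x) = 0.24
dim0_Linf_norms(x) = [0.19, 0.11]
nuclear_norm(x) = 0.31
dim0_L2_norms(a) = [0.87, 1.07]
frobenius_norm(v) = 1.32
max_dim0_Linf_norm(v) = 0.8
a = v + x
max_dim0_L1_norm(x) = 0.4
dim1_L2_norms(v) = [0.52, 0.87, 0.85]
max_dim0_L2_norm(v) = 0.97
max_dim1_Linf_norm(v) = 0.8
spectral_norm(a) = 1.18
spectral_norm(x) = 0.27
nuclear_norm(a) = 1.89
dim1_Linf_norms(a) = [0.56, 0.66, 0.91]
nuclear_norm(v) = 1.85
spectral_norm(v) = 1.06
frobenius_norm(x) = 0.27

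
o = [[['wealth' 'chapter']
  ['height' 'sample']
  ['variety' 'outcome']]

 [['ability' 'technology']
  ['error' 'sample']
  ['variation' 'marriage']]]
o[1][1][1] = 'sample'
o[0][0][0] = 'wealth'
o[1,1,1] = 'sample'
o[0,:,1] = ['chapter', 'sample', 'outcome']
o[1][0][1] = 'technology'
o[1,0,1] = 'technology'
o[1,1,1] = 'sample'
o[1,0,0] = 'ability'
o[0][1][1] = 'sample'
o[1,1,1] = 'sample'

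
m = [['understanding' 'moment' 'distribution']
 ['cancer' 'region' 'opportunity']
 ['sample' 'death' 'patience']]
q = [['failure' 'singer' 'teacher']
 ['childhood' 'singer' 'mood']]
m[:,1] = ['moment', 'region', 'death']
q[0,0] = 'failure'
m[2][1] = 'death'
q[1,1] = 'singer'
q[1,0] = 'childhood'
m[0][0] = 'understanding'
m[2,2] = 'patience'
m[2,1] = 'death'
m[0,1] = 'moment'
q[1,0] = 'childhood'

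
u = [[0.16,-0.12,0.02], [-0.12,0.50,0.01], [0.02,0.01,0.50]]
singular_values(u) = [0.54, 0.5, 0.12]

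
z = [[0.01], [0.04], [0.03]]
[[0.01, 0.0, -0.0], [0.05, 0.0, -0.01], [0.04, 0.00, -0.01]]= z @ [[1.24, 0.06, -0.17]]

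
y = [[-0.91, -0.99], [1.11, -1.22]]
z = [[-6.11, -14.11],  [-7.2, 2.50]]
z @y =[[-10.1, 23.26], [9.33, 4.08]]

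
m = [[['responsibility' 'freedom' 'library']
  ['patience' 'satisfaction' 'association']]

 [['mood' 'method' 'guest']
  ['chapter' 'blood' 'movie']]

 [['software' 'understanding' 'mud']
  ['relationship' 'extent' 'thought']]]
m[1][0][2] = 'guest'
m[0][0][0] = 'responsibility'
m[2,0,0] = 'software'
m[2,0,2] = 'mud'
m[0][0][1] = 'freedom'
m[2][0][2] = 'mud'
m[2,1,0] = 'relationship'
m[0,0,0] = 'responsibility'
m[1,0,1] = 'method'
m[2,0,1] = 'understanding'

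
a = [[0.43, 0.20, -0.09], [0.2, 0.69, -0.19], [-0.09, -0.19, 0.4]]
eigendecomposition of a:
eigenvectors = [[0.43,0.86,-0.29],[0.81,-0.23,0.54],[-0.39,0.47,0.79]]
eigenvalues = [0.89, 0.33, 0.3]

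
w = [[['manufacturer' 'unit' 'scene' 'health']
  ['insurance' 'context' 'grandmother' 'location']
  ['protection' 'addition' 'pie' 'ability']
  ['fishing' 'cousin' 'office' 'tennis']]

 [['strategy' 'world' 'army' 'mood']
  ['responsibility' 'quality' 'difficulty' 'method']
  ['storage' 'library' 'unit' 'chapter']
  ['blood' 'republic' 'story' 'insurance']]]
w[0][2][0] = 'protection'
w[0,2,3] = 'ability'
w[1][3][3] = 'insurance'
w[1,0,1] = 'world'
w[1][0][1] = 'world'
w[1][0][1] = 'world'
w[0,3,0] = 'fishing'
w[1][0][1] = 'world'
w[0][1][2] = 'grandmother'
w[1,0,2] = 'army'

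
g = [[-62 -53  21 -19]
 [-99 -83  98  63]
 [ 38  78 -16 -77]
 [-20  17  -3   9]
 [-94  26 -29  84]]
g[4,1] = 26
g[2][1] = 78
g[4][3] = 84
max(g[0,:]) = 21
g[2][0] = 38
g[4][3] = 84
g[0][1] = -53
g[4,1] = 26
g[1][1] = -83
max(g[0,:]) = 21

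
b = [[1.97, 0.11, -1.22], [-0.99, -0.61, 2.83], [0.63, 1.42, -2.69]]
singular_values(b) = [4.66, 1.55, 0.49]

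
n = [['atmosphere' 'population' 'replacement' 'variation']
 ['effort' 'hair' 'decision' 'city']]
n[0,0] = 'atmosphere'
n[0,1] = 'population'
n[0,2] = 'replacement'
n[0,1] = 'population'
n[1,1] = 'hair'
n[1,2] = 'decision'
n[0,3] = 'variation'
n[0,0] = 'atmosphere'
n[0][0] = 'atmosphere'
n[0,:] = ['atmosphere', 'population', 'replacement', 'variation']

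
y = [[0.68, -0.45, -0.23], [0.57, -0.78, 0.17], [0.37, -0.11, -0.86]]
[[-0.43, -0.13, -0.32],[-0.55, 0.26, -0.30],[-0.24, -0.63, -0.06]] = y@[[-0.22, -0.12, -0.57], [0.57, -0.27, -0.07], [0.11, 0.72, -0.17]]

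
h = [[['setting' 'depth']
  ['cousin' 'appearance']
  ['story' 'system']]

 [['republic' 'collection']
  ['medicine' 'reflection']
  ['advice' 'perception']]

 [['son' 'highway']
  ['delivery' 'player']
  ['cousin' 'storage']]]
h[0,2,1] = 'system'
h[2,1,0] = 'delivery'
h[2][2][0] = 'cousin'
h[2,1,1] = 'player'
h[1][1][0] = 'medicine'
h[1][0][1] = 'collection'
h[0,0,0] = 'setting'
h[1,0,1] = 'collection'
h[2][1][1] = 'player'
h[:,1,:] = [['cousin', 'appearance'], ['medicine', 'reflection'], ['delivery', 'player']]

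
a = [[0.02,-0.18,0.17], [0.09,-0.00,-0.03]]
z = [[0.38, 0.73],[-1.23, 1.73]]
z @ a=[[0.07, -0.07, 0.04],[0.13, 0.22, -0.26]]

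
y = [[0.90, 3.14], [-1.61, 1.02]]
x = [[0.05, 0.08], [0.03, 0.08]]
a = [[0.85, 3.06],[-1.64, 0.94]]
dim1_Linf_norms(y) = [3.14, 1.61]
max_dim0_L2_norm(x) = 0.11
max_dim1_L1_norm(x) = 0.13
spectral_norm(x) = 0.13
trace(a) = 1.79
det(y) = 5.97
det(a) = 5.82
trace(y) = 1.92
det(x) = 0.00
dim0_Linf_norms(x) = [0.05, 0.08]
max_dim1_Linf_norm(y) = 3.14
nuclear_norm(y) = 5.12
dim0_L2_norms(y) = [1.84, 3.3]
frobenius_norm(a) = 3.70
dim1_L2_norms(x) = [0.09, 0.09]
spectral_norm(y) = 3.33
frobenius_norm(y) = 3.78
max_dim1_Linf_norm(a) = 3.06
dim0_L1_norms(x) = [0.08, 0.16]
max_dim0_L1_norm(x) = 0.16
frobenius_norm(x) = 0.13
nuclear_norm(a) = 5.03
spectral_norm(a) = 3.23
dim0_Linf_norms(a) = [1.64, 3.06]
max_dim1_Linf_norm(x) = 0.08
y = a + x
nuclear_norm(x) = 0.14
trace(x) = 0.13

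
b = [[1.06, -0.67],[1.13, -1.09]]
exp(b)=[[2.32, -0.7], [1.19, 0.06]]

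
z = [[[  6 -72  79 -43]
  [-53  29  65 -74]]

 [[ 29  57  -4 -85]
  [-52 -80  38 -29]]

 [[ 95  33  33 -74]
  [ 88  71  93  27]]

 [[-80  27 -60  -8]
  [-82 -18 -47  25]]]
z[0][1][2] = 65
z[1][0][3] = -85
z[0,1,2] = 65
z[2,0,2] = 33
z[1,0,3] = -85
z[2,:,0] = [95, 88]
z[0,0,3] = -43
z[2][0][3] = -74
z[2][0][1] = 33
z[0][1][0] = -53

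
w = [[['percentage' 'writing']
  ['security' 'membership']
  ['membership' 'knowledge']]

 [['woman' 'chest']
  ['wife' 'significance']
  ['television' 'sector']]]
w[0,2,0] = 'membership'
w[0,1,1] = 'membership'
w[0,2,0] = 'membership'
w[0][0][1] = 'writing'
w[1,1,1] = 'significance'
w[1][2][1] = 'sector'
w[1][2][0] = 'television'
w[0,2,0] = 'membership'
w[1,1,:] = ['wife', 'significance']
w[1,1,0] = 'wife'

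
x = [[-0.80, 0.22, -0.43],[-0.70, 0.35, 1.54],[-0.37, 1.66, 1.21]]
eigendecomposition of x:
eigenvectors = [[(0.06+0j),(-0.74+0j),-0.74-0.00j], [-0.60+0.00j,-0.08-0.52j,-0.08+0.52j], [(-0.8+0j),-0.14+0.39j,(-0.14-0.39j)]]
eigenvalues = [(2.48+0j), (-0.86+0.39j), (-0.86-0.39j)]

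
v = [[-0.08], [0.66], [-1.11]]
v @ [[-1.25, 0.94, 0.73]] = [[0.10, -0.08, -0.06], [-0.82, 0.62, 0.48], [1.39, -1.04, -0.81]]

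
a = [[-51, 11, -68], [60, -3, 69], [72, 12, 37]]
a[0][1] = 11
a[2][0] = 72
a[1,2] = 69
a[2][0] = 72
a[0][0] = -51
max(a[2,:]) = 72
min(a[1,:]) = -3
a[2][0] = 72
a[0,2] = -68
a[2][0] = 72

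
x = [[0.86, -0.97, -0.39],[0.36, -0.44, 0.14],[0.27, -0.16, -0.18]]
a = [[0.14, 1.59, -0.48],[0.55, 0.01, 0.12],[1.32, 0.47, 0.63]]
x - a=[[0.72, -2.56, 0.09], [-0.19, -0.45, 0.02], [-1.05, -0.63, -0.81]]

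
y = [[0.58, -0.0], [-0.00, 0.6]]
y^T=[[0.58, -0.00],  [-0.0, 0.60]]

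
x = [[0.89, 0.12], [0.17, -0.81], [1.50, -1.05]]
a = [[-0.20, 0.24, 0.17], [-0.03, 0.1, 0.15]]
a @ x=[[0.12, -0.4],[0.22, -0.24]]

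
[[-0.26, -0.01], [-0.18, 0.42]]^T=[[-0.26, -0.18], [-0.01, 0.42]]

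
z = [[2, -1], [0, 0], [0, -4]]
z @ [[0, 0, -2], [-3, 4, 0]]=[[3, -4, -4], [0, 0, 0], [12, -16, 0]]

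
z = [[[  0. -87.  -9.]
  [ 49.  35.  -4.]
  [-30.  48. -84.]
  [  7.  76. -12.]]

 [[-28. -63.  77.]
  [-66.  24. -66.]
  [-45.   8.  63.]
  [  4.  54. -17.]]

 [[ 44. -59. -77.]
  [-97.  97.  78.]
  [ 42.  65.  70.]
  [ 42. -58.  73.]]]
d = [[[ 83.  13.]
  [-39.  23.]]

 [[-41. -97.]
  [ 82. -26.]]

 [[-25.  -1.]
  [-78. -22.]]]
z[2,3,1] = -58.0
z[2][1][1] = 97.0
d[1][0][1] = -97.0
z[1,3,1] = 54.0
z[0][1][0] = 49.0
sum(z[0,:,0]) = 26.0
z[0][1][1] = 35.0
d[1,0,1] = -97.0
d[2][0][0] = -25.0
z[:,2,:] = [[-30.0, 48.0, -84.0], [-45.0, 8.0, 63.0], [42.0, 65.0, 70.0]]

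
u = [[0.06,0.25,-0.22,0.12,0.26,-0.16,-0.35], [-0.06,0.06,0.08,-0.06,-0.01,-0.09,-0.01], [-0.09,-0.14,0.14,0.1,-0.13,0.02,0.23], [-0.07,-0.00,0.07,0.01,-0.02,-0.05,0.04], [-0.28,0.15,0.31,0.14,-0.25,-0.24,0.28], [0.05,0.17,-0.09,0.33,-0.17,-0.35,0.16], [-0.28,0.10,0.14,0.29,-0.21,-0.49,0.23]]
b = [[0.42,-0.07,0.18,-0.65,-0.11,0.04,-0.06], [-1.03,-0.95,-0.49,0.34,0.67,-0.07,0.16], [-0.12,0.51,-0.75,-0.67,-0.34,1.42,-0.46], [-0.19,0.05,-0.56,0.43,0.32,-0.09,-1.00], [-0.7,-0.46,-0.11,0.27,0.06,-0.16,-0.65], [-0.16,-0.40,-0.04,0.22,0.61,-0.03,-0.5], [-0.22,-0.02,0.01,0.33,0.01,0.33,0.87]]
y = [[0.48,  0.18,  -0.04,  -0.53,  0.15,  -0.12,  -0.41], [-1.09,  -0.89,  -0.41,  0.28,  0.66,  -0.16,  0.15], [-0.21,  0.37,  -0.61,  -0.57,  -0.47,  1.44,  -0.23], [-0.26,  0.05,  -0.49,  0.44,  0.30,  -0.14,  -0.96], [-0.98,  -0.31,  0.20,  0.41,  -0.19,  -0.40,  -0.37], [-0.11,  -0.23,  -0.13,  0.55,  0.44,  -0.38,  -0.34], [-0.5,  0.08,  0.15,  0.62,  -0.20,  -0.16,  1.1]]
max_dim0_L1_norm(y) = 3.63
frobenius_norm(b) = 3.44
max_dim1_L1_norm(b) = 4.27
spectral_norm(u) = 1.08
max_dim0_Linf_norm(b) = 1.42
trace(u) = -0.10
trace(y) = -0.05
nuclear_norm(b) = 7.37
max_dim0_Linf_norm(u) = 0.49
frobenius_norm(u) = 1.33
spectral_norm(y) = 2.33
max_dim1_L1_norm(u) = 1.74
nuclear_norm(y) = 7.65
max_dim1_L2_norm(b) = 1.91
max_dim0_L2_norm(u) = 0.68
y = u + b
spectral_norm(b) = 2.24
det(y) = 0.04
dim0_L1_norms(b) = [2.84, 2.46, 2.14, 2.91, 2.12, 2.14, 3.7]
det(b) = -0.07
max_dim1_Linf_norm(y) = 1.44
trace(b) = 0.05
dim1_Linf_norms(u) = [0.35, 0.09, 0.23, 0.07, 0.31, 0.35, 0.49]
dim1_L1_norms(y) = [1.91, 3.64, 3.9, 2.64, 2.86, 2.18, 2.81]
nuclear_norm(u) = 2.40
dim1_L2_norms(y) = [0.87, 1.65, 1.8, 1.24, 1.26, 0.92, 1.39]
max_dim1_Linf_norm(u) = 0.49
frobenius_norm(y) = 3.55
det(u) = -0.00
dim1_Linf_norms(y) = [0.53, 1.09, 1.44, 0.96, 0.98, 0.55, 1.1]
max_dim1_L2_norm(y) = 1.8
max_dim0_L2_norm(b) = 1.63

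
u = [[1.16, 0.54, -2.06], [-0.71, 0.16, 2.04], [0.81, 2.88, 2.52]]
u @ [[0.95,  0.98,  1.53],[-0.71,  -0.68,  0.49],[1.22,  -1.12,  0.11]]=[[-1.79, 3.08, 1.81], [1.7, -3.09, -0.78], [1.80, -3.99, 2.93]]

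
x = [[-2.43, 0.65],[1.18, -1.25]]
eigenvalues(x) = [-2.9, -0.78]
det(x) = 2.27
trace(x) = -3.68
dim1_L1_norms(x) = [3.08, 2.43]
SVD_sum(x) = [[-2.26, 1.03],[1.45, -0.66]] + [[-0.17, -0.38],[-0.27, -0.59]]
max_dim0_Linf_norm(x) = 2.43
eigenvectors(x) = [[-0.81, -0.37],[0.58, -0.93]]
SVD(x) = [[-0.84,0.54], [0.54,0.84]] @ diag([2.947711258141722, 0.7702586180138129]) @ [[0.91, -0.41], [-0.41, -0.91]]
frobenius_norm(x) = 3.05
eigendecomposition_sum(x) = [[-2.26, 0.89],[1.62, -0.64]] + [[-0.17, -0.24], [-0.44, -0.61]]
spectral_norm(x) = 2.95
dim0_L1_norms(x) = [3.61, 1.9]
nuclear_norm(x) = 3.72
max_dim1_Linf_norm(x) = 2.43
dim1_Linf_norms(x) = [2.43, 1.25]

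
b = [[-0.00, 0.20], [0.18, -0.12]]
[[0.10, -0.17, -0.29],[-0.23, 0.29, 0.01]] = b @ [[-0.96, 1.04, -0.89], [0.49, -0.85, -1.46]]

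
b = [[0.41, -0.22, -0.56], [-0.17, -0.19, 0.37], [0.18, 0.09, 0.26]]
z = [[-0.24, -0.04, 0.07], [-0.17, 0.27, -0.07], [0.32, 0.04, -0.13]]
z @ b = [[-0.08, 0.07, 0.14], [-0.13, -0.02, 0.18], [0.10, -0.09, -0.2]]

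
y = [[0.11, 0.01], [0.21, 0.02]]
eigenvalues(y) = [0.13, 0.0]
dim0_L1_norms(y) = [0.32, 0.03]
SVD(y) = [[-0.46, -0.89], [-0.89, 0.46]] @ diag([0.23811724765881276, 0.0004199611787184968]) @ [[-1.0, -0.09], [-0.09, 1.0]]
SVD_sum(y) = [[0.11, 0.01], [0.21, 0.02]] + [[0.00,-0.00],[-0.00,0.0]]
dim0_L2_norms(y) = [0.24, 0.02]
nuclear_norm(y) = 0.24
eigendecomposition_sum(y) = [[0.11, 0.01], [0.21, 0.02]] + [[0.00, -0.00], [-0.00, 0.00]]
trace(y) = 0.13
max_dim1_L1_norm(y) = 0.23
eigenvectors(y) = [[0.46, -0.09],[0.89, 1.0]]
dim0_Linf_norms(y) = [0.21, 0.02]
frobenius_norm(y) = 0.24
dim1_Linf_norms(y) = [0.11, 0.21]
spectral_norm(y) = 0.24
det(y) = 0.00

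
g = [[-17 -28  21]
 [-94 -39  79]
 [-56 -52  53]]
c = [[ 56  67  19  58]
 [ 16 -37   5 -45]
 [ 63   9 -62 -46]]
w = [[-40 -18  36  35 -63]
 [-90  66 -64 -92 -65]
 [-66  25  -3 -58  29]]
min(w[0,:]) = -63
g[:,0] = [-17, -94, -56]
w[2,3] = -58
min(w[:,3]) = -92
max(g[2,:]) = 53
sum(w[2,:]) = -73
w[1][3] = -92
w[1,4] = -65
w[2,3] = -58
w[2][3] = -58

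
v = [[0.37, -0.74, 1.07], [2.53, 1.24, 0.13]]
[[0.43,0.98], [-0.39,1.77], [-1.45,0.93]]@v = [[2.64, 0.90, 0.59], [4.33, 2.48, -0.19], [1.82, 2.23, -1.43]]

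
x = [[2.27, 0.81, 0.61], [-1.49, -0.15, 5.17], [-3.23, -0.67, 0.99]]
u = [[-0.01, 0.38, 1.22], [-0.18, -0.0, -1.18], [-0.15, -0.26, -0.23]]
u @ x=[[-4.53, -0.88, 3.17], [3.4, 0.64, -1.28], [0.79, 0.07, -1.66]]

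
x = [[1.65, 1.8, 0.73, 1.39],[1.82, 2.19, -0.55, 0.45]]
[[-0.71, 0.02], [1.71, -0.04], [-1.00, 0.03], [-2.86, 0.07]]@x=[[-1.14, -1.23, -0.53, -0.98], [2.75, 2.99, 1.27, 2.36], [-1.60, -1.73, -0.75, -1.38], [-4.59, -4.99, -2.13, -3.94]]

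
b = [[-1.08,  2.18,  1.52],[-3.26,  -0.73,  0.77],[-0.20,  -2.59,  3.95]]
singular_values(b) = [4.99, 3.37, 2.45]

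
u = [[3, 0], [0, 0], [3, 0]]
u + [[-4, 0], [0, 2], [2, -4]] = [[-1, 0], [0, 2], [5, -4]]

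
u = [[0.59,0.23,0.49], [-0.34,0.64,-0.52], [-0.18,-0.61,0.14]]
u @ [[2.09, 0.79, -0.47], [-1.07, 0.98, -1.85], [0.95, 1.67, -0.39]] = [[1.45,1.51,-0.89], [-1.89,-0.51,-0.82], [0.41,-0.51,1.16]]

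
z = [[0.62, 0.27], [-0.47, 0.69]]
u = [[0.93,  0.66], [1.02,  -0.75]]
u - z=[[0.31, 0.39], [1.49, -1.44]]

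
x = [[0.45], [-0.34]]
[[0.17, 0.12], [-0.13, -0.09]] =x@[[0.38, 0.27]]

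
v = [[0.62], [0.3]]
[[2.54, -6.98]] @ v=[[-0.52]]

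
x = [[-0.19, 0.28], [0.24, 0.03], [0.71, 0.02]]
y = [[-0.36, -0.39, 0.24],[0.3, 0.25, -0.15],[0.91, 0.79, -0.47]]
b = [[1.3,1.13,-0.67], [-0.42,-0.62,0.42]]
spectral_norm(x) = 0.77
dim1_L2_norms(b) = [1.85, 0.86]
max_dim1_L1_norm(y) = 2.17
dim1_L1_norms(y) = [0.99, 0.7, 2.17]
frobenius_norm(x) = 0.82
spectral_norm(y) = 1.48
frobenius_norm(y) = 1.48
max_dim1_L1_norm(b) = 3.1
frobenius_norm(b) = 2.04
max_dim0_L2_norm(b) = 1.37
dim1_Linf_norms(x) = [0.28, 0.24, 0.71]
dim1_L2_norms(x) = [0.34, 0.24, 0.71]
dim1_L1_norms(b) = [3.1, 1.46]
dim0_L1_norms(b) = [1.72, 1.75, 1.09]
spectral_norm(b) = 2.03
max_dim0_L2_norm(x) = 0.77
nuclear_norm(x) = 1.05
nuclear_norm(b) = 2.24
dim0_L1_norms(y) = [1.57, 1.43, 0.86]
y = x @ b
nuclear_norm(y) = 1.54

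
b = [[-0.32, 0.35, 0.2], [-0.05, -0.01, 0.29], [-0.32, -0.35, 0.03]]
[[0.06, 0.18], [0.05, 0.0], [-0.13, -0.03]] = b @ [[0.19, -0.25], [0.22, 0.30], [0.21, -0.02]]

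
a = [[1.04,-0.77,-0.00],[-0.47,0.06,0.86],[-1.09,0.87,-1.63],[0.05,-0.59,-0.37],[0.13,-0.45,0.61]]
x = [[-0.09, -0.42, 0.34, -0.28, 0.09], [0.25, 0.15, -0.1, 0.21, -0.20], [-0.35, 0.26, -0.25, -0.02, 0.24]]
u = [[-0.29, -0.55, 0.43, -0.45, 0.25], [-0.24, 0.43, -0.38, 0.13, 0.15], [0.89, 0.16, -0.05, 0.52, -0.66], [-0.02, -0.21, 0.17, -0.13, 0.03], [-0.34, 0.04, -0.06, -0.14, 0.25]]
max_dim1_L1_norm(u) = 2.28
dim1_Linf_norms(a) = [1.04, 0.86, 1.63, 0.59, 0.61]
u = a @ x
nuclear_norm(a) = 4.42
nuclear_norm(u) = 2.43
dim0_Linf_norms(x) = [0.35, 0.42, 0.34, 0.28, 0.24]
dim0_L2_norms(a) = [1.58, 1.38, 1.98]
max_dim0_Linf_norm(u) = 0.89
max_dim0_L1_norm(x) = 0.83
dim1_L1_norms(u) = [1.97, 1.33, 2.28, 0.56, 0.83]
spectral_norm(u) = 1.48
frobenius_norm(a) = 2.88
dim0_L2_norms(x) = [0.44, 0.52, 0.43, 0.35, 0.33]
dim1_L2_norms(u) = [0.91, 0.65, 1.24, 0.3, 0.45]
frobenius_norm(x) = 0.94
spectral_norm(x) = 0.73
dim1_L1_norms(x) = [1.22, 0.91, 1.12]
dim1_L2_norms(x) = [0.62, 0.42, 0.56]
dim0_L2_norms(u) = [1.02, 0.75, 0.6, 0.73, 0.76]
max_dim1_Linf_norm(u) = 0.89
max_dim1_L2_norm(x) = 0.62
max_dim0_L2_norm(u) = 1.02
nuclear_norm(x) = 1.32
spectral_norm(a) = 2.45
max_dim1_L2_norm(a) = 2.15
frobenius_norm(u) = 1.76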